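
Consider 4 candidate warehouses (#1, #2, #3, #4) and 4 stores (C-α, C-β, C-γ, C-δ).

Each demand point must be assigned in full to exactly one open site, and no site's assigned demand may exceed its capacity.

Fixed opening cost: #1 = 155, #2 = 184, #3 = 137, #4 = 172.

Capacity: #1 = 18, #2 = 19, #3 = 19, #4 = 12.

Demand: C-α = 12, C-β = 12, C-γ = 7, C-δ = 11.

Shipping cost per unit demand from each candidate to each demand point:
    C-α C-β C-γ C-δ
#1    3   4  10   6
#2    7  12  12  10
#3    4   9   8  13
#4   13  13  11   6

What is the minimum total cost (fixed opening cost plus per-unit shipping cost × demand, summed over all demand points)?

682

Open {#1, #3, #4}; cheapest assignment that respects the capacities:
  #1 (cap 18, load 12): C-β — cost 12×4 = 48
  #3 (cap 19, load 19): C-α, C-γ — cost 12×4 + 7×8 = 104
  #4 (cap 12, load 11): C-δ — cost 11×6 = 66
  Shipping 218, fixed 464 → total 682.
  Any other capacity-feasible assignment to {#1, #3, #4} ships for at least 218.
Compare {#1, #2, #3}: its best feasible assignment gives total 738.
Compare {#1, #2, #4}: its best feasible assignment gives total 793.
Every other set of open sites that can feasibly serve all demand totals ≥ 738 even under its best assignment. Minimum: 682.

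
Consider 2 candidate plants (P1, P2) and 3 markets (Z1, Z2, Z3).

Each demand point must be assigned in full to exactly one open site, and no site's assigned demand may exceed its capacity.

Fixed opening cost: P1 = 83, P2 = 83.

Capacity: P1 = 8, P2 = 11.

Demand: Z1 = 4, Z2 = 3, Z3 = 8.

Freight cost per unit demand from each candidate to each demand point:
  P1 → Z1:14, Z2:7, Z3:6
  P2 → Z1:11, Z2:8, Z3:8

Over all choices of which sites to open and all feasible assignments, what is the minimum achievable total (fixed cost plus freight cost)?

282

Open {P1, P2}; cheapest assignment that respects the capacities:
  P1 (cap 8, load 8): Z3 — cost 8×6 = 48
  P2 (cap 11, load 7): Z1, Z2 — cost 4×11 + 3×8 = 68
  Shipping 116, fixed 166 → total 282.
  Any other capacity-feasible assignment to {P1, P2} ships for at least 116.
Total demand is 15 and no other set of sites has combined capacity ≥ 15, so {P1, P2} is the only feasible choice of open sites. Minimum: 282.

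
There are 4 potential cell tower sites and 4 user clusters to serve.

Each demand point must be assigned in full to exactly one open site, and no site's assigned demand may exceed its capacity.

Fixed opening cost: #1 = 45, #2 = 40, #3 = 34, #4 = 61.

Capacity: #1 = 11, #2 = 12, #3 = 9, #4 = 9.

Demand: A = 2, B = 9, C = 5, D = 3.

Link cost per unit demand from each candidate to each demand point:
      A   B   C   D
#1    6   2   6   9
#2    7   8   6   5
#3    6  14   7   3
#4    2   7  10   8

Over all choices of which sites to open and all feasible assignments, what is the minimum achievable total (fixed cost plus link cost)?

Open {#1, #3}; cheapest assignment that respects the capacities:
  #1 (cap 11, load 11): A, B — cost 2×6 + 9×2 = 30
  #3 (cap 9, load 8): C, D — cost 5×7 + 3×3 = 44
  Shipping 74, fixed 79 → total 153.
  Any other capacity-feasible assignment to {#1, #3} ships for at least 74.
Compare {#1, #2}: its best feasible assignment gives total 160.
Compare {#1, #2, #3}: its best feasible assignment gives total 188.
Every other set of open sites that can feasibly serve all demand totals ≥ 160 even under its best assignment. Minimum: 153.

153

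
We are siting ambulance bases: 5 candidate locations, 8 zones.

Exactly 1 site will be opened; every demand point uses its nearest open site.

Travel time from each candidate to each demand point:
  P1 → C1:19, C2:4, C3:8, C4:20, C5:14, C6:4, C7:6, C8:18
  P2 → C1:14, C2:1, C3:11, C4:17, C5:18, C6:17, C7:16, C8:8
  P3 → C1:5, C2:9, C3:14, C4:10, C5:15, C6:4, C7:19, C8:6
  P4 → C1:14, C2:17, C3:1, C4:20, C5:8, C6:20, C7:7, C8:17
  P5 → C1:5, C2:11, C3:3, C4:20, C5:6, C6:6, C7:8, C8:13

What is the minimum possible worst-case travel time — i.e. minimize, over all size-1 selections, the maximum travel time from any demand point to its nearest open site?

Open {P2}.
  Farthest demand point is C5 at travel time 18 (to P2); all others are ≤ 18.
With {P3} the worst case is 19.
With {P1} the worst case is 20.
No size-1 selection achieves below 18.

18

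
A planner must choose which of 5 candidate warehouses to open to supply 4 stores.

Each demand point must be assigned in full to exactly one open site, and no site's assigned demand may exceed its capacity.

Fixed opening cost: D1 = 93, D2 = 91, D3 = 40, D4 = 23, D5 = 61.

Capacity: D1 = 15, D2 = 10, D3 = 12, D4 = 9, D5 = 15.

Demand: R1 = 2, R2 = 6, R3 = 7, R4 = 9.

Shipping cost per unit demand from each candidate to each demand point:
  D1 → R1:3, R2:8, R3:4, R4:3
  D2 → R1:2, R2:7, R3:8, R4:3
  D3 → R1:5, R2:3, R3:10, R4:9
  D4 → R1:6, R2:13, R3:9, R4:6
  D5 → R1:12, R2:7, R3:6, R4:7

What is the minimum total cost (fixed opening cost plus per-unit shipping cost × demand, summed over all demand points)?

246

Open {D4, D5}; cheapest assignment that respects the capacities:
  D4 (cap 9, load 9): R4 — cost 9×6 = 54
  D5 (cap 15, load 15): R1, R2, R3 — cost 2×12 + 6×7 + 7×6 = 108
  Shipping 162, fixed 84 → total 246.
  Any other capacity-feasible assignment to {D4, D5} ships for at least 162.
Compare {D3, D4, D5}: its best feasible assignment gives total 248.
Compare {D1, D4}: its best feasible assignment gives total 252.
Every other set of open sites that can feasibly serve all demand totals ≥ 248 even under its best assignment. Minimum: 246.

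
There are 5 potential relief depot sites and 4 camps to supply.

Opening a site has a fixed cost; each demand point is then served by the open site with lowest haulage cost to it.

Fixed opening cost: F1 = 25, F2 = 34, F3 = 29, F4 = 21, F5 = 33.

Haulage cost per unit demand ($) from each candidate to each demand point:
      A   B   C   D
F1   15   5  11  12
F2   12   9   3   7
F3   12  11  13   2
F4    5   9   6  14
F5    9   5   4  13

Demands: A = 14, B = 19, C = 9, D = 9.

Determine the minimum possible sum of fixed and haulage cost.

Open {F3, F4, F5}: assign each demand point to its cheapest open site.
  A→F4 14×5=70, B→F5 19×5=95, C→F5 9×4=36, D→F3 9×2=18
  haulage cost 219, fixed 83 → total 302.
Compare {F1, F3, F4}: haulage cost 237 + fixed 75 = 312.
Compare {F1, F2, F3, F4}: haulage cost 210 + fixed 109 = 319.
Compare {F1, F3, F4, F5}: haulage cost 219 + fixed 108 = 327.
All other subsets cost ≥ 312. Minimum total cost: 302.

302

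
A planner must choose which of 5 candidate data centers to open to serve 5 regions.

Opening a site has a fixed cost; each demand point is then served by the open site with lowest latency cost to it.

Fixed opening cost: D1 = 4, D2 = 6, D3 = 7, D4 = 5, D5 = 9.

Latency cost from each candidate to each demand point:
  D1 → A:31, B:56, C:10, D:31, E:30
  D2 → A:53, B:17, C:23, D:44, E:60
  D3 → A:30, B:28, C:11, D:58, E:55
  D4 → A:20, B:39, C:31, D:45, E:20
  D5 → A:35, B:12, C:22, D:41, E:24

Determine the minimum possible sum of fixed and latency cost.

Open {D1, D4, D5}: assign each demand point to its cheapest open site.
  A→D4 20, B→D5 12, C→D1 10, D→D1 31, E→D4 20
  latency cost 93, fixed 18 → total 111.
Compare {D1, D2, D4}: latency cost 98 + fixed 15 = 113.
Compare {D1, D2, D4, D5}: latency cost 93 + fixed 24 = 117.
Compare {D1, D3, D4, D5}: latency cost 93 + fixed 25 = 118.
All other subsets cost ≥ 113. Minimum total cost: 111.

111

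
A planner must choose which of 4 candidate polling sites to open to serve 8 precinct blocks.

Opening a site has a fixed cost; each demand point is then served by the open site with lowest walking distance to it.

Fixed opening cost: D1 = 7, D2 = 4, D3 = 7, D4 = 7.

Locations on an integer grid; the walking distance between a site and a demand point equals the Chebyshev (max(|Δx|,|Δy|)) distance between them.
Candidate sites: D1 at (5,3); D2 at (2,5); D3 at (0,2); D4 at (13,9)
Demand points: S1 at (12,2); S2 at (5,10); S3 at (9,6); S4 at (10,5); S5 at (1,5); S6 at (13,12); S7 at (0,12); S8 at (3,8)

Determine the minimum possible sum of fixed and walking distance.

45

Open {D2, D4}: assign each demand point to its cheapest open site.
  S1→D4 7, S2→D2 5, S3→D4 4, S4→D4 4, S5→D2 1, S6→D4 3, S7→D2 7, S8→D2 3
  walking distance 34, fixed 11 → total 45.
Compare {D1, D2}: walking distance 41 + fixed 11 = 52.
Compare {D1, D2, D4}: walking distance 34 + fixed 18 = 52.
Compare {D2, D3, D4}: walking distance 34 + fixed 18 = 52.
All other subsets cost ≥ 52. Minimum total cost: 45.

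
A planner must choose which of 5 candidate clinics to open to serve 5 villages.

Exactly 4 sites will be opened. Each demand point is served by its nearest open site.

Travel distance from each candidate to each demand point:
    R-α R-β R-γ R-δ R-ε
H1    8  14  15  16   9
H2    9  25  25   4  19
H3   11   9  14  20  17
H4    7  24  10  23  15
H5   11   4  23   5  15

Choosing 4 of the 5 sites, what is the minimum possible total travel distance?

34

Open {H1, H2, H4, H5}.
  R-α→H4 7, R-β→H5 4, R-γ→H4 10, R-δ→H2 4, R-ε→H1 9  ⇒ total 34.
Compare {H1, H3, H4, H5}: total 35.
Compare {H1, H2, H3, H4}: total 39.
No size-4 selection does better; minimum is 34.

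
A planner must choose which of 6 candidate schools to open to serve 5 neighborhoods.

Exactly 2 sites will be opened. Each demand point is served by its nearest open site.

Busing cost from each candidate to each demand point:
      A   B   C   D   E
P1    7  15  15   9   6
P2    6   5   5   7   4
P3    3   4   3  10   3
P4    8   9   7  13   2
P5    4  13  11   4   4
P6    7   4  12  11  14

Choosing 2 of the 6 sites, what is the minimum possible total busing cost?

Open {P3, P5}.
  A→P3 3, B→P3 4, C→P3 3, D→P5 4, E→P3 3  ⇒ total 17.
Compare {P2, P3}: total 20.
Compare {P1, P3}: total 22.
No size-2 selection does better; minimum is 17.

17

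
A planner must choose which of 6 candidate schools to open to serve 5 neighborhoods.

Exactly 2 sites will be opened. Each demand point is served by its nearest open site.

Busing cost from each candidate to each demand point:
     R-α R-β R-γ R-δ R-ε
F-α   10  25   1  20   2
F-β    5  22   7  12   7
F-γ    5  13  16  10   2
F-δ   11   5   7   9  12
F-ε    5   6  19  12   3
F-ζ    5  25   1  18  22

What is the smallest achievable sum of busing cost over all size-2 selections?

26

Open {F-α, F-ε}.
  R-α→F-ε 5, R-β→F-ε 6, R-γ→F-α 1, R-δ→F-ε 12, R-ε→F-α 2  ⇒ total 26.
Compare {F-α, F-δ}: total 27.
Compare {F-ε, F-ζ}: total 27.
No size-2 selection does better; minimum is 26.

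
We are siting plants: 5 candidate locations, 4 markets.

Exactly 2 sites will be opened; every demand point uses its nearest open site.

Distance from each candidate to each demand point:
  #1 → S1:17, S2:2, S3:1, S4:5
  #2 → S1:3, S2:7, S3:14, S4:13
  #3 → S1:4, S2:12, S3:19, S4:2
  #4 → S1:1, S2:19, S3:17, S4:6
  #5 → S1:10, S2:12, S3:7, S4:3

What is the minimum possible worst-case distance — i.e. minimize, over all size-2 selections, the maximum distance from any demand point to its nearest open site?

4

Open {#1, #3}.
  Farthest demand point is S1 at distance 4 (to #3); all others are ≤ 4.
With {#1, #2} the worst case is 5.
With {#1, #4} the worst case is 5.
No size-2 selection achieves below 4.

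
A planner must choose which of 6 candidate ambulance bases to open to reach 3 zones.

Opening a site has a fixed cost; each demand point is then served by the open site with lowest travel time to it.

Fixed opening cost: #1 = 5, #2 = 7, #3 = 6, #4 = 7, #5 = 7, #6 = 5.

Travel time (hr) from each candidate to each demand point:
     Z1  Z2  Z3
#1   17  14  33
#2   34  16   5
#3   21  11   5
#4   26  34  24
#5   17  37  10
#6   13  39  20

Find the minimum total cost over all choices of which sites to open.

Open {#3, #6}: assign each demand point to its cheapest open site.
  Z1→#6 13, Z2→#3 11, Z3→#3 5
  travel time 29, fixed 11 → total 40.
Compare {#3}: travel time 37 + fixed 6 = 43.
Compare {#1, #3}: travel time 33 + fixed 11 = 44.
Compare {#1, #3, #6}: travel time 29 + fixed 16 = 45.
All other subsets cost ≥ 43. Minimum total cost: 40.

40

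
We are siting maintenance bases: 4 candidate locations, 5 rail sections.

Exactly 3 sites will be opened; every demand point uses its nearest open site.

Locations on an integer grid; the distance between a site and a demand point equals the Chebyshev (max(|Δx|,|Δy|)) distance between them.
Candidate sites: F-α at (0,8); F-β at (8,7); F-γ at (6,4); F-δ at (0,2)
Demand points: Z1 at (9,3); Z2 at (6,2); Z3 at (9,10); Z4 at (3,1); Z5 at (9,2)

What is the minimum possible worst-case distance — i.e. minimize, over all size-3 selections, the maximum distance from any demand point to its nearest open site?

3

Open {F-α, F-β, F-γ}.
  Farthest demand point is Z1 at distance 3 (to F-γ); all others are ≤ 3.
With {F-β, F-γ, F-δ} the worst case is 3.
With {F-α, F-β, F-δ} the worst case is 5.
No size-3 selection achieves below 3.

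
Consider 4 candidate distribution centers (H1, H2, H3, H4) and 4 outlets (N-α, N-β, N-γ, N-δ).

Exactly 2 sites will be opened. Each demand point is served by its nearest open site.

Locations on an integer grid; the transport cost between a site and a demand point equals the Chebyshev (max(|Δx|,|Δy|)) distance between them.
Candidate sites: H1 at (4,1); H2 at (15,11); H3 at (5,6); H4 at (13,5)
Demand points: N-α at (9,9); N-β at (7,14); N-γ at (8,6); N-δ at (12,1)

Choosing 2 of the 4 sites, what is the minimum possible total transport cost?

19

Open {H3, H4}.
  N-α→H3 4, N-β→H3 8, N-γ→H3 3, N-δ→H4 4  ⇒ total 19.
Compare {H2, H4}: total 21.
Compare {H1, H3}: total 22.
No size-2 selection does better; minimum is 19.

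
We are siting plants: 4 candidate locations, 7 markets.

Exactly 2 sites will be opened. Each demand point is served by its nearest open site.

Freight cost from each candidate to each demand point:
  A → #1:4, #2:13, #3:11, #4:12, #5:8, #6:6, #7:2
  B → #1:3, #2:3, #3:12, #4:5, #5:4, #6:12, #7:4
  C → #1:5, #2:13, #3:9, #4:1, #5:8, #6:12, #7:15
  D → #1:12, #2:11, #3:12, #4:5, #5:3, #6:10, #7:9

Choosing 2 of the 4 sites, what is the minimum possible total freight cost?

34

Open {A, B}.
  #1→B 3, #2→B 3, #3→A 11, #4→B 5, #5→B 4, #6→A 6, #7→A 2  ⇒ total 34.
Compare {B, C}: total 36.
Compare {B, D}: total 40.
No size-2 selection does better; minimum is 34.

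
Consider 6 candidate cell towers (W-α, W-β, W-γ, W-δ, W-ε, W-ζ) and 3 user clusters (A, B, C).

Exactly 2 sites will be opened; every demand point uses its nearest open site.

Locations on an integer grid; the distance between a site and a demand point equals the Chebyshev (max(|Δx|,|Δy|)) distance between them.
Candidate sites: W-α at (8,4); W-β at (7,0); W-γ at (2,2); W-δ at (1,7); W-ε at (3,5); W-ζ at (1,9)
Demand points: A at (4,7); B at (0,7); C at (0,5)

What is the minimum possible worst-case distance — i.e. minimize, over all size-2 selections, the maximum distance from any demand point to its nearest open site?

2

Open {W-δ, W-ε}.
  Farthest demand point is A at distance 2 (to W-ε); all others are ≤ 2.
With {W-α, W-δ} the worst case is 3.
With {W-α, W-ε} the worst case is 3.
No size-2 selection achieves below 2.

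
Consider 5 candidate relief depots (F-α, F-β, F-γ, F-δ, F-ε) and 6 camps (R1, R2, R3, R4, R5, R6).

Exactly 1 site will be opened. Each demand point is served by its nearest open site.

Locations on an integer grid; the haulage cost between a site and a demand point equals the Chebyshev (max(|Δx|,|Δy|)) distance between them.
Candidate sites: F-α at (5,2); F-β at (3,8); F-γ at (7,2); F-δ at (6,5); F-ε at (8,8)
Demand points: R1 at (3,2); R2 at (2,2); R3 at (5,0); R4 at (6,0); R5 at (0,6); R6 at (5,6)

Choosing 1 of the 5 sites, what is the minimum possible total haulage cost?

18

Open {F-α}.
  R1→F-α 2, R2→F-α 3, R3→F-α 2, R4→F-α 2, R5→F-α 5, R6→F-α 4  ⇒ total 18.
Compare {F-γ}: total 24.
Compare {F-δ}: total 24.
No size-1 selection does better; minimum is 18.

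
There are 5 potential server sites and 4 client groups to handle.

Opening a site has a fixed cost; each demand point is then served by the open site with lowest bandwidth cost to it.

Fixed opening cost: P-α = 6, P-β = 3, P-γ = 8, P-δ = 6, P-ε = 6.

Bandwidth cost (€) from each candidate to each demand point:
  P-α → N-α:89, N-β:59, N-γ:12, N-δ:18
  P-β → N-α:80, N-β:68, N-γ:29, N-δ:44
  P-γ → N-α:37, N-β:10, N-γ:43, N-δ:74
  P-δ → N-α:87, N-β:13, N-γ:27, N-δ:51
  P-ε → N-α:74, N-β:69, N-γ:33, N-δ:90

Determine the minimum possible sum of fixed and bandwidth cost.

Open {P-α, P-γ}: assign each demand point to its cheapest open site.
  N-α→P-γ 37, N-β→P-γ 10, N-γ→P-α 12, N-δ→P-α 18
  bandwidth cost 77, fixed 14 → total 91.
Compare {P-α, P-β, P-γ}: bandwidth cost 77 + fixed 17 = 94.
Compare {P-α, P-γ, P-δ}: bandwidth cost 77 + fixed 20 = 97.
Compare {P-α, P-γ, P-ε}: bandwidth cost 77 + fixed 20 = 97.
All other subsets cost ≥ 94. Minimum total cost: 91.

91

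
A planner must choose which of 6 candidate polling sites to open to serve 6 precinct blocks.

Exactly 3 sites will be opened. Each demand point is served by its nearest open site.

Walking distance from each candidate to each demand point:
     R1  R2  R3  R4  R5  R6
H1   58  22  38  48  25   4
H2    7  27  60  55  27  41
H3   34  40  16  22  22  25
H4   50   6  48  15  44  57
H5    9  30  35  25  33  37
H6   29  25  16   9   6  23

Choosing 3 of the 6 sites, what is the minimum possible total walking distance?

Open {H1, H2, H6}.
  R1→H2 7, R2→H1 22, R3→H6 16, R4→H6 9, R5→H6 6, R6→H1 4  ⇒ total 64.
Compare {H1, H5, H6}: total 66.
Compare {H2, H4, H6}: total 67.
No size-3 selection does better; minimum is 64.

64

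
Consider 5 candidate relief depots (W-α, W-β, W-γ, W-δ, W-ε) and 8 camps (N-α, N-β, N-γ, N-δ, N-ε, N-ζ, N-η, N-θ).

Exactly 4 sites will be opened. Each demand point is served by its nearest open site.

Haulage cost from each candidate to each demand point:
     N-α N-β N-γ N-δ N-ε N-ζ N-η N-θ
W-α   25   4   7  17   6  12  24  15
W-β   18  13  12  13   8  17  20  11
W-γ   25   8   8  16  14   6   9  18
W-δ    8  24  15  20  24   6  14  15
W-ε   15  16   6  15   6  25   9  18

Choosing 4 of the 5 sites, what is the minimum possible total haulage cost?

63

Open {W-α, W-β, W-δ, W-ε}.
  N-α→W-δ 8, N-β→W-α 4, N-γ→W-ε 6, N-δ→W-β 13, N-ε→W-α 6, N-ζ→W-δ 6, N-η→W-ε 9, N-θ→W-β 11  ⇒ total 63.
Compare {W-α, W-β, W-γ, W-δ}: total 64.
Compare {W-β, W-γ, W-δ, W-ε}: total 67.
No size-4 selection does better; minimum is 63.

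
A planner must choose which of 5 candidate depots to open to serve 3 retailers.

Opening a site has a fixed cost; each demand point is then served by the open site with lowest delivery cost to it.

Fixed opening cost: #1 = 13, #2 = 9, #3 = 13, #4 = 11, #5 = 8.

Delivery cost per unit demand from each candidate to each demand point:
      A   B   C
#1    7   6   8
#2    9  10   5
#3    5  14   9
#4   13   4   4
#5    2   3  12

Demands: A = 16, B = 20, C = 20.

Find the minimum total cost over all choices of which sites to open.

Open {#4, #5}: assign each demand point to its cheapest open site.
  A→#5 16×2=32, B→#5 20×3=60, C→#4 20×4=80
  delivery cost 172, fixed 19 → total 191.
Compare {#2, #4, #5}: delivery cost 172 + fixed 28 = 200.
Compare {#1, #4, #5}: delivery cost 172 + fixed 32 = 204.
Compare {#3, #4, #5}: delivery cost 172 + fixed 32 = 204.
All other subsets cost ≥ 200. Minimum total cost: 191.

191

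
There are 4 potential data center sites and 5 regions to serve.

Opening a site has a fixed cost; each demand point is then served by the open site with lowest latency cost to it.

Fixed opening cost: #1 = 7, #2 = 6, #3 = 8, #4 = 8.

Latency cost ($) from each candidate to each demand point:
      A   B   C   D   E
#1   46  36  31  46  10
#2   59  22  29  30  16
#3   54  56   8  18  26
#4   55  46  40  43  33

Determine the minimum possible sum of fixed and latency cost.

Open {#1, #2, #3}: assign each demand point to its cheapest open site.
  A→#1 46, B→#2 22, C→#3 8, D→#3 18, E→#1 10
  latency cost 104, fixed 21 → total 125.
Compare {#2, #3}: latency cost 118 + fixed 14 = 132.
Compare {#1, #3}: latency cost 118 + fixed 15 = 133.
Compare {#1, #2, #3, #4}: latency cost 104 + fixed 29 = 133.
All other subsets cost ≥ 132. Minimum total cost: 125.

125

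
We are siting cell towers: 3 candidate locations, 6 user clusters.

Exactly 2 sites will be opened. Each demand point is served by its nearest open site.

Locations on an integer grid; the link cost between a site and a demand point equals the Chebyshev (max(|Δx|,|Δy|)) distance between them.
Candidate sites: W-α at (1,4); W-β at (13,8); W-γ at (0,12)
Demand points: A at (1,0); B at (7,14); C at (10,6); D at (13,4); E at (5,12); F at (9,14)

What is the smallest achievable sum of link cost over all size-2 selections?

31

Open {W-α, W-β}.
  A→W-α 4, B→W-β 6, C→W-β 3, D→W-β 4, E→W-α 8, F→W-β 6  ⇒ total 31.
Compare {W-β, W-γ}: total 36.
Compare {W-α, W-γ}: total 46.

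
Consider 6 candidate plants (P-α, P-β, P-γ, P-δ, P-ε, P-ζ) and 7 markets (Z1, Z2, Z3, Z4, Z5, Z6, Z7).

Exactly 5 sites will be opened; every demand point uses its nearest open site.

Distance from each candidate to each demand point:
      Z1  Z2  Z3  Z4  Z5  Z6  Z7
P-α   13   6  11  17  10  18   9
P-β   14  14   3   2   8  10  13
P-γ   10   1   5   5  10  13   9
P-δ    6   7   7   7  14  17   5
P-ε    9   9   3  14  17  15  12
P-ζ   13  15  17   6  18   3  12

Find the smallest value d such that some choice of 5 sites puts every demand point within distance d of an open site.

Open {P-α, P-β, P-γ, P-δ, P-ζ}.
  Farthest demand point is Z5 at distance 8 (to P-β); all others are ≤ 8.
With {P-α, P-β, P-δ, P-ε, P-ζ} the worst case is 8.
With {P-β, P-γ, P-δ, P-ε, P-ζ} the worst case is 8.
No size-5 selection achieves below 8.

8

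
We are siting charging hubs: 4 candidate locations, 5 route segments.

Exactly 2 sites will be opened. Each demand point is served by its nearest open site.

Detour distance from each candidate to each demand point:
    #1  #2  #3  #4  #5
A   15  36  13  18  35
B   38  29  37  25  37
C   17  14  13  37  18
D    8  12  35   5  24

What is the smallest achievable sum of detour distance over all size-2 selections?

Open {C, D}.
  #1→D 8, #2→D 12, #3→C 13, #4→D 5, #5→C 18  ⇒ total 56.
Compare {A, D}: total 62.
Compare {A, C}: total 78.
No size-2 selection does better; minimum is 56.

56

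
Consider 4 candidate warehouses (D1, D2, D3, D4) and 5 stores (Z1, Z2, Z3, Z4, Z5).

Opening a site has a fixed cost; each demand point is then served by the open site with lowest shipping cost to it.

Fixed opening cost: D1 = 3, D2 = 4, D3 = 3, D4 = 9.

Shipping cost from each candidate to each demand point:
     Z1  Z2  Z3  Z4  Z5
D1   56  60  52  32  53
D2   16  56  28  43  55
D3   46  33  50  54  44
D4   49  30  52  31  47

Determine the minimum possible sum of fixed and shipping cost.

163

Open {D1, D2, D3}: assign each demand point to its cheapest open site.
  Z1→D2 16, Z2→D3 33, Z3→D2 28, Z4→D1 32, Z5→D3 44
  shipping cost 153, fixed 10 → total 163.
Compare {D2, D4}: shipping cost 152 + fixed 13 = 165.
Compare {D2, D3, D4}: shipping cost 149 + fixed 16 = 165.
Compare {D1, D2, D4}: shipping cost 152 + fixed 16 = 168.
All other subsets cost ≥ 165. Minimum total cost: 163.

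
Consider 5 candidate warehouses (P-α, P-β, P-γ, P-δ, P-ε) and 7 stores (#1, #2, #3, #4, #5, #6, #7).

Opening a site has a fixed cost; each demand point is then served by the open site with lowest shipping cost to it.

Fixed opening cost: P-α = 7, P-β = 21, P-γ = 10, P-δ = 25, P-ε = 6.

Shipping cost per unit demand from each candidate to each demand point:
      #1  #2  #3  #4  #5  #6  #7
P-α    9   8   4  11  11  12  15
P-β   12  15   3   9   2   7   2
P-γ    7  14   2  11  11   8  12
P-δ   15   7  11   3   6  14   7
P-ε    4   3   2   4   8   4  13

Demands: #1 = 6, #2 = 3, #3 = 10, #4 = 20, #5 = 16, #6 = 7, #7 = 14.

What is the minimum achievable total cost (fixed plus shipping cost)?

Open {P-β, P-ε}: assign each demand point to its cheapest open site.
  #1→P-ε 6×4=24, #2→P-ε 3×3=9, #3→P-ε 10×2=20, #4→P-ε 20×4=80, #5→P-β 16×2=32, #6→P-ε 7×4=28, #7→P-β 14×2=28
  shipping cost 221, fixed 27 → total 248.
Compare {P-β, P-δ, P-ε}: shipping cost 201 + fixed 52 = 253.
Compare {P-α, P-β, P-ε}: shipping cost 221 + fixed 34 = 255.
Compare {P-β, P-γ, P-ε}: shipping cost 221 + fixed 37 = 258.
All other subsets cost ≥ 253. Minimum total cost: 248.

248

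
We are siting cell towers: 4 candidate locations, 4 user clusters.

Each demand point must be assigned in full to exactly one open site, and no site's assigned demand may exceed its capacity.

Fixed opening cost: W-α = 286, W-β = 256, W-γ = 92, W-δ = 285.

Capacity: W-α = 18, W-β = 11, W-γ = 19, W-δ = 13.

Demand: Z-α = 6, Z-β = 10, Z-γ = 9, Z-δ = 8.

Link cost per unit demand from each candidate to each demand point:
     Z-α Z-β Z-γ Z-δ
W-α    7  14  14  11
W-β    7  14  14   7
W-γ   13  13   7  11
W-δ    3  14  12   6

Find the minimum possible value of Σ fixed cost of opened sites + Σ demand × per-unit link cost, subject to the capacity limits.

Open {W-α, W-γ}; cheapest assignment that respects the capacities:
  W-α (cap 18, load 14): Z-α, Z-δ — cost 6×7 + 8×11 = 130
  W-γ (cap 19, load 19): Z-β, Z-γ — cost 10×13 + 9×7 = 193
  Shipping 323, fixed 378 → total 701.
  Any other capacity-feasible assignment to {W-α, W-γ} ships for at least 323.
Compare {W-β, W-γ, W-δ}: its best feasible assignment gives total 900.
Compare {W-α, W-β, W-γ}: its best feasible assignment gives total 925.
Every other set of open sites that can feasibly serve all demand totals ≥ 900 even under its best assignment. Minimum: 701.

701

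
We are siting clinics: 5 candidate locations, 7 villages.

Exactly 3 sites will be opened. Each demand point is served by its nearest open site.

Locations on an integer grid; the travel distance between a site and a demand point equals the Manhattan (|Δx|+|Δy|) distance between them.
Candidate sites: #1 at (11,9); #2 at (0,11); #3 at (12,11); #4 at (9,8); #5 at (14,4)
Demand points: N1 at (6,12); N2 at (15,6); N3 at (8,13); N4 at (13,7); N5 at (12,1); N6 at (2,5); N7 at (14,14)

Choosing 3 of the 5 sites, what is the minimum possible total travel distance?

Open {#2, #3, #5}.
  N1→#2 7, N2→#5 3, N3→#3 6, N4→#5 4, N5→#5 5, N6→#2 8, N7→#3 5  ⇒ total 38.
Compare {#3, #4, #5}: total 40.
Compare {#1, #2, #5}: total 42.
No size-3 selection does better; minimum is 38.

38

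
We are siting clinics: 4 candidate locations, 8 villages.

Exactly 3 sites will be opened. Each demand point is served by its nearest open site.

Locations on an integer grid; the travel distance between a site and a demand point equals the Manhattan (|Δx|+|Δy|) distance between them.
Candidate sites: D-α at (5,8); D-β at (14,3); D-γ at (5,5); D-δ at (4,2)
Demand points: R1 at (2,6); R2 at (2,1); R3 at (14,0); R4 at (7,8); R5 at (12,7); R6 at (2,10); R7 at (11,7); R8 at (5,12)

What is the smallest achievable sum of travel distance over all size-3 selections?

Open {D-α, D-β, D-δ}.
  R1→D-α 5, R2→D-δ 3, R3→D-β 3, R4→D-α 2, R5→D-β 6, R6→D-α 5, R7→D-α 7, R8→D-α 4  ⇒ total 35.
Compare {D-α, D-β, D-γ}: total 38.
Compare {D-β, D-γ, D-δ}: total 43.
No size-3 selection does better; minimum is 35.

35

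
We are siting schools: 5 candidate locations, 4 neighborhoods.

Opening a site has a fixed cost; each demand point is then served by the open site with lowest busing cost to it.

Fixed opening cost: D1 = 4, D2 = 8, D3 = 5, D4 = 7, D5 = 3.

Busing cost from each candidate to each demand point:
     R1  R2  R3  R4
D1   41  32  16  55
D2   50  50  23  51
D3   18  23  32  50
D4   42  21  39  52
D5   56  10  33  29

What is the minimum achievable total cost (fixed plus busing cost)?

Open {D1, D3, D5}: assign each demand point to its cheapest open site.
  R1→D3 18, R2→D5 10, R3→D1 16, R4→D5 29
  busing cost 73, fixed 12 → total 85.
Compare {D1, D3, D4, D5}: busing cost 73 + fixed 19 = 92.
Compare {D1, D2, D3, D5}: busing cost 73 + fixed 20 = 93.
Compare {D2, D3, D5}: busing cost 80 + fixed 16 = 96.
All other subsets cost ≥ 92. Minimum total cost: 85.

85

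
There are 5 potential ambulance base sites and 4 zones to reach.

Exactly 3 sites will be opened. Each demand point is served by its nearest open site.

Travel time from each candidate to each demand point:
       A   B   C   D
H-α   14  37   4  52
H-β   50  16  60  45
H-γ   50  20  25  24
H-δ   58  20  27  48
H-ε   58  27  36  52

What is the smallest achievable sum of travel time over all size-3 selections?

58

Open {H-α, H-β, H-γ}.
  A→H-α 14, B→H-β 16, C→H-α 4, D→H-γ 24  ⇒ total 58.
Compare {H-α, H-γ, H-δ}: total 62.
Compare {H-α, H-γ, H-ε}: total 62.
No size-3 selection does better; minimum is 58.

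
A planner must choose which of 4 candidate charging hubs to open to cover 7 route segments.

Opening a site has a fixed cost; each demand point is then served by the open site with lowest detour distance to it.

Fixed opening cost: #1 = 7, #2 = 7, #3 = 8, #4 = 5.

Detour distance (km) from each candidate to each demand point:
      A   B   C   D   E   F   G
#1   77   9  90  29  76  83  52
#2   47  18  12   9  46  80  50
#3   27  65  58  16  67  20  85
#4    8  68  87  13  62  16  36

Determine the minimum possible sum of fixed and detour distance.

155

Open {#1, #2, #4}: assign each demand point to its cheapest open site.
  A→#4 8, B→#1 9, C→#2 12, D→#2 9, E→#2 46, F→#4 16, G→#4 36
  detour distance 136, fixed 19 → total 155.
Compare {#2, #4}: detour distance 145 + fixed 12 = 157.
Compare {#1, #2, #3, #4}: detour distance 136 + fixed 27 = 163.
Compare {#2, #3, #4}: detour distance 145 + fixed 20 = 165.
All other subsets cost ≥ 157. Minimum total cost: 155.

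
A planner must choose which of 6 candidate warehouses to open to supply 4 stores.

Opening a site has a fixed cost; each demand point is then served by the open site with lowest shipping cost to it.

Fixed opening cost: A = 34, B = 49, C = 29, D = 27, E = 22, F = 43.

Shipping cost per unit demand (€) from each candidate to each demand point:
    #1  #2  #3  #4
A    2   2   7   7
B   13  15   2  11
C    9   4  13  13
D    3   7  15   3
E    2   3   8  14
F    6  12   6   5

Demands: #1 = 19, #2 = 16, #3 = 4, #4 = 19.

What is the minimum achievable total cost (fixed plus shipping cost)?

Open {A, D}: assign each demand point to its cheapest open site.
  #1→A 19×2=38, #2→A 16×2=32, #3→A 4×7=28, #4→D 19×3=57
  shipping cost 155, fixed 61 → total 216.
Compare {D, E}: shipping cost 175 + fixed 49 = 224.
Compare {A, D, E}: shipping cost 155 + fixed 83 = 238.
Compare {A, B, D}: shipping cost 135 + fixed 110 = 245.
All other subsets cost ≥ 224. Minimum total cost: 216.

216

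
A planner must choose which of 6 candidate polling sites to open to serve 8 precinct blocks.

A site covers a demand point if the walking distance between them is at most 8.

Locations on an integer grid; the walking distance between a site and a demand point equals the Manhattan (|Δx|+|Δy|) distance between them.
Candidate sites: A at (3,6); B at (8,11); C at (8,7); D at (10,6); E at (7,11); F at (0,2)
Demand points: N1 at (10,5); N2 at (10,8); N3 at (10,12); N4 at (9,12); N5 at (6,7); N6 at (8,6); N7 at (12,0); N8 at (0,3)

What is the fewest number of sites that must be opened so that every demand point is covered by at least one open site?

2

Coverage sets (demand points within 8 of each site):
  A: {N1, N5, N6, N8}
  B: {N1, N2, N3, N4, N5, N6}
  C: {N1, N2, N3, N4, N5, N6}
  D: {N1, N2, N3, N4, N5, N6, N7}
  E: {N2, N3, N4, N5, N6}
  F: {N8}
No single site covers all 8 demand points.
But {A, D} covers everything, so the minimum is 2.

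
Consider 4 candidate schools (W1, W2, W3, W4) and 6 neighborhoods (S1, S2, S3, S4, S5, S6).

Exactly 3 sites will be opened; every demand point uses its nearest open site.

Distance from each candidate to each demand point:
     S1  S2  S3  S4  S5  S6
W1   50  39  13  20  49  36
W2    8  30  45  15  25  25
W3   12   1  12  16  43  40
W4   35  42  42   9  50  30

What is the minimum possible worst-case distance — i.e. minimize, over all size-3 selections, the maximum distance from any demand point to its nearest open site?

Open {W1, W2, W3}.
  Farthest demand point is S5 at distance 25 (to W2); all others are ≤ 25.
With {W2, W3, W4} the worst case is 25.
With {W1, W2, W4} the worst case is 30.
No size-3 selection achieves below 25.

25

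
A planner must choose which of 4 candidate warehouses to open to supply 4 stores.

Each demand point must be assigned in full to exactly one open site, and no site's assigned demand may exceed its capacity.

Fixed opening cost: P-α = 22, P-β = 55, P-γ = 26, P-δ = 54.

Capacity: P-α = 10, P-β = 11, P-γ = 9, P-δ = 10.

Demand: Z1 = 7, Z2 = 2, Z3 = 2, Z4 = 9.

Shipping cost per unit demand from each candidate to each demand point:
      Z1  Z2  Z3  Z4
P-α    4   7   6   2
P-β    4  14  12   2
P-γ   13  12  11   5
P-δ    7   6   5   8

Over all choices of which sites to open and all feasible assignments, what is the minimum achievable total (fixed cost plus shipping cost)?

161

Open {P-α, P-β}; cheapest assignment that respects the capacities:
  P-α (cap 10, load 9): Z1, Z2 — cost 7×4 + 2×7 = 42
  P-β (cap 11, load 11): Z3, Z4 — cost 2×12 + 9×2 = 42
  Shipping 84, fixed 77 → total 161.
  Any other capacity-feasible assignment to {P-α, P-β} ships for at least 84.
Compare {P-α, P-β, P-γ}: its best feasible assignment gives total 185.
Compare {P-α, P-γ, P-δ}: its best feasible assignment gives total 197.
Every other set of open sites that can feasibly serve all demand totals ≥ 185 even under its best assignment. Minimum: 161.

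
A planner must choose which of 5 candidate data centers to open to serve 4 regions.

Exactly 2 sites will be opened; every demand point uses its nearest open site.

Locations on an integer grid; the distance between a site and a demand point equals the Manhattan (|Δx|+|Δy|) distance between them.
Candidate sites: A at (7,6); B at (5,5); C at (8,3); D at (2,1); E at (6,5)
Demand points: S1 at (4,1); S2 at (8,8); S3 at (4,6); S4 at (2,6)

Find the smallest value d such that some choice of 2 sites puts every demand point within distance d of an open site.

Open {A, B}.
  Farthest demand point is S1 at distance 5 (to B); all others are ≤ 5.
With {A, D} the worst case is 5.
With {B, C} the worst case is 5.
No size-2 selection achieves below 5.

5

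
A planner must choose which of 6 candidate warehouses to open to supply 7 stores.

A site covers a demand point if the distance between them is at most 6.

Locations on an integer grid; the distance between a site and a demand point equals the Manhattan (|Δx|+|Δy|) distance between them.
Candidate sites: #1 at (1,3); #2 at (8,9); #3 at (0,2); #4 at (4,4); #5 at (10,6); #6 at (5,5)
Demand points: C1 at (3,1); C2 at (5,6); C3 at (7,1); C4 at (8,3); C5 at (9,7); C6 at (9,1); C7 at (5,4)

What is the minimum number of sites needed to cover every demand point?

Coverage sets (demand points within 6 of each site):
  #1: {C1, C7}
  #2: {C2, C4, C5}
  #3: {C1}
  #4: {C1, C2, C3, C4, C7}
  #5: {C2, C4, C5, C6}
  #6: {C1, C2, C3, C4, C5, C7}
No single site covers all 7 demand points.
But {#4, #5} covers everything, so the minimum is 2.

2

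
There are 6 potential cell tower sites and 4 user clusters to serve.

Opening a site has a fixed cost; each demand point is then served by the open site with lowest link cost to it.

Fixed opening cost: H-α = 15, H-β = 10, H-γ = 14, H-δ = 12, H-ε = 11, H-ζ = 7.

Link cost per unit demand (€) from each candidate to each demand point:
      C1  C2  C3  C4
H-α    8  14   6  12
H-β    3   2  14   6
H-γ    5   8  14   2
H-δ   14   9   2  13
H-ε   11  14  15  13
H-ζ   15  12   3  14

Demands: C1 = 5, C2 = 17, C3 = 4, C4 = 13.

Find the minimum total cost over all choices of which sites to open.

Open {H-β, H-γ, H-ζ}: assign each demand point to its cheapest open site.
  C1→H-β 5×3=15, C2→H-β 17×2=34, C3→H-ζ 4×3=12, C4→H-γ 13×2=26
  link cost 87, fixed 31 → total 118.
Compare {H-β, H-γ, H-δ}: link cost 83 + fixed 36 = 119.
Compare {H-β, H-γ, H-δ, H-ζ}: link cost 83 + fixed 43 = 126.
Compare {H-β, H-γ, H-ε, H-ζ}: link cost 87 + fixed 42 = 129.
All other subsets cost ≥ 119. Minimum total cost: 118.

118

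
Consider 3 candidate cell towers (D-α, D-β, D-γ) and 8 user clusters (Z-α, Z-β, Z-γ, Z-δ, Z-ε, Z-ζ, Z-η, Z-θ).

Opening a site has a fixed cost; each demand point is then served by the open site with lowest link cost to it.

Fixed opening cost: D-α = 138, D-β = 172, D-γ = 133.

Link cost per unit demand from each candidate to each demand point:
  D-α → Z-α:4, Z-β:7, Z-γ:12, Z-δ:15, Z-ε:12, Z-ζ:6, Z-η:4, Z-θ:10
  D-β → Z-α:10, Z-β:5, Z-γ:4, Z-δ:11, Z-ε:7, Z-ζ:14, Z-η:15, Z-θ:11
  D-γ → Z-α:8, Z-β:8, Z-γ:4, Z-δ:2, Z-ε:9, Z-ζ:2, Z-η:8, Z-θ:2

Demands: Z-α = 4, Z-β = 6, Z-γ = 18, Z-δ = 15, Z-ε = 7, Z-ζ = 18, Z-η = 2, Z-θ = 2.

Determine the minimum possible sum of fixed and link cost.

434

Open {D-γ}: assign each demand point to its cheapest open site.
  Z-α→D-γ 4×8=32, Z-β→D-γ 6×8=48, Z-γ→D-γ 18×4=72, Z-δ→D-γ 15×2=30, Z-ε→D-γ 7×9=63, Z-ζ→D-γ 18×2=36, Z-η→D-γ 2×8=16, Z-θ→D-γ 2×2=4
  link cost 301, fixed 133 → total 434.
Compare {D-α, D-γ}: link cost 271 + fixed 271 = 542.
Compare {D-β, D-γ}: link cost 269 + fixed 305 = 574.
Compare {D-α, D-β, D-γ}: link cost 245 + fixed 443 = 688.
All other subsets cost ≥ 542. Minimum total cost: 434.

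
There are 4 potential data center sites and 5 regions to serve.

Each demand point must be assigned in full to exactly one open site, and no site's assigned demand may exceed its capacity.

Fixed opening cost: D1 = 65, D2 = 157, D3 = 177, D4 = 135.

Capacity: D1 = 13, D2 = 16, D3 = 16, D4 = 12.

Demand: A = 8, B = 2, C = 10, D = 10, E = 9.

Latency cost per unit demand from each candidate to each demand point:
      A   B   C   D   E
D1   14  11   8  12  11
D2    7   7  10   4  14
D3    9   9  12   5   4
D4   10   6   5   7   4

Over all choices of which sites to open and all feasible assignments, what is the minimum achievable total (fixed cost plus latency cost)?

Open {D1, D2, D3, D4}; cheapest assignment that respects the capacities:
  D1 (cap 13, load 10): C — cost 10×8 = 80
  D2 (cap 16, load 8): A — cost 8×7 = 56
  D3 (cap 16, load 10): D — cost 10×5 = 50
  D4 (cap 12, load 11): B, E — cost 2×6 + 9×4 = 48
  Shipping 234, fixed 534 → total 768.
  Any other capacity-feasible assignment to {D1, D2, D3, D4} ships for at least 234.
Total demand is 39; every other set of sites either has combined capacity below 39 or cannot fit the demands without splitting one across sites, so {D1, D2, D3, D4} is the only feasible choice of open sites. Minimum: 768.

768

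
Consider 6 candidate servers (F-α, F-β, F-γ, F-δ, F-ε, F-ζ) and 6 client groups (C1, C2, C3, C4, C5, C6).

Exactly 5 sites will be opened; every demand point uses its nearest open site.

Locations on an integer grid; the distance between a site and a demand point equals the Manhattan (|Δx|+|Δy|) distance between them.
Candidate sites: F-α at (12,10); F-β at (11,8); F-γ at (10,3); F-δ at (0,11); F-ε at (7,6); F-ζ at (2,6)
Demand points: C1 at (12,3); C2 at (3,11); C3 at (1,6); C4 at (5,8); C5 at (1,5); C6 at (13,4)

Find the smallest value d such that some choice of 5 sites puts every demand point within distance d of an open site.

4

Open {F-α, F-γ, F-δ, F-ε, F-ζ}.
  Farthest demand point is C4 at distance 4 (to F-ε); all others are ≤ 4.
With {F-β, F-γ, F-δ, F-ε, F-ζ} the worst case is 4.
With {F-α, F-β, F-γ, F-δ, F-ζ} the worst case is 5.
No size-5 selection achieves below 4.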